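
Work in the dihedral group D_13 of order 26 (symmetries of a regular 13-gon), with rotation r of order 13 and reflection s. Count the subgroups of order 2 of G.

13

|G| = 26 and 2 | 26, so subgroups of order 2 are possible by Lagrange.
The subgroups of order 2 are: {e, r^10s}; {e, r^11s}; {e, r^12s}; {e, r^2s}; … (13 in all).
So G has 13 subgroups of order 2.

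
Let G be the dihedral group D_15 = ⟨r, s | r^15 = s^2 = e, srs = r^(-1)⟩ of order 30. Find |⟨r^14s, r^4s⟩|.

6

|⟨r^14s⟩| = 2 and |⟨r^4s⟩| = 2, so |H| is a multiple of lcm(2, 2) = 2 and divides |G| = 30.
Closing under the operation: H = {e, r^5, r^10, r^4s, r^9s, r^14s}, so |H| = 6.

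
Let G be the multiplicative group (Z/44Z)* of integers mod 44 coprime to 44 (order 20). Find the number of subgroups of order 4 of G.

1

|G| = 20 and 4 | 20, so subgroups of order 4 are possible by Lagrange.
The subgroups of order 4 are: {1, 21, 23, 43}.
So G has 1 subgroup of order 4.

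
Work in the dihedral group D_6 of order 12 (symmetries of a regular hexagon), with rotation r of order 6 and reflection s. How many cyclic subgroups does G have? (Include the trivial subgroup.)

10

Group the elements of G by the cyclic subgroup they generate; each cyclic subgroup of order d accounts for φ(d) elements.
Cyclic subgroups by order — order 1: 1; order 2: 7; order 3: 1; order 6: 1.
Total: 10.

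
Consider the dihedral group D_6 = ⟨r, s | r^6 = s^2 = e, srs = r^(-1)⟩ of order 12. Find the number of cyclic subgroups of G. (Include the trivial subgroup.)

10

Group the elements of G by the cyclic subgroup they generate; each cyclic subgroup of order d accounts for φ(d) elements.
Cyclic subgroups by order — order 1: 1; order 2: 7; order 3: 1; order 6: 1.
Total: 10.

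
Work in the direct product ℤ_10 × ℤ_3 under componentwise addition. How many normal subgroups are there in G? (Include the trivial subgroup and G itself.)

G is abelian, so every subgroup is normal.
G has 8 subgroups in total, hence 8 normal subgroups.

8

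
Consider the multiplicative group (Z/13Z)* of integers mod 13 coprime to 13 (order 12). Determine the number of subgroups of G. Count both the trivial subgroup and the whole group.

|G| = 12, so by Lagrange every subgroup order divides 12. Divisors: 1, 2, 3, 4, 6, 12.
Subgroups by order — order 1: 1; order 2: 1; order 3: 1; order 4: 1; order 6: 1; order 12: 1.
Total: 1 + 1 + 1 + 1 + 1 + 1 = 6.

6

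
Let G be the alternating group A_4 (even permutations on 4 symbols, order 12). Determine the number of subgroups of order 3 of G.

4

|G| = 12 and 3 | 12, so subgroups of order 3 are possible by Lagrange.
The subgroups of order 3 are: {e, (1 2 3), (1 3 2)}; {e, (1 2 4), (1 4 2)}; {e, (1 3 4), (1 4 3)}; {e, (2 3 4), (2 4 3)}.
So G has 4 subgroups of order 3.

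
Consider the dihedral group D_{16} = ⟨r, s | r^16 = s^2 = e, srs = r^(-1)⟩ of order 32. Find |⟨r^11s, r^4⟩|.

8

|⟨r^11s⟩| = 2 and |⟨r^4⟩| = 4, so |H| is a multiple of lcm(2, 4) = 4 and divides |G| = 32.
Closing under the operation: H = {e, r^4, r^8, r^12, r^3s, r^7s, r^11s, r^15s}, so |H| = 8.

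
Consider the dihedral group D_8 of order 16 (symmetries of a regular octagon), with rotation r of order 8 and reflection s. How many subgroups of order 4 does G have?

|G| = 16 and 4 | 16, so subgroups of order 4 are possible by Lagrange.
The subgroups of order 4 are: {e, r^2, r^4, r^6}; {e, r^4, r^2s, r^6s}; {e, r^4, r^3s, r^7s}; {e, r^4, s, r^4s}; … (5 in all).
So G has 5 subgroups of order 4.

5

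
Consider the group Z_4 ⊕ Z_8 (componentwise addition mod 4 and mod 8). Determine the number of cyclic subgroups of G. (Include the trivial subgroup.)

14

A cyclic subgroup of order d is generated by each of its φ(d) elements of order d, so the cyclic subgroups of order d number (#elements of order d)/φ(d).
Cyclic subgroups by order — order 1: 1; order 2: 3; order 4: 6; order 8: 4.
Total: 14.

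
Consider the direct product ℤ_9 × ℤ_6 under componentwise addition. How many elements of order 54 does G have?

0

An element (a,b) has order lcm(ord(a), ord(b)); count pairs with lcm equal to 54.
Enumerating gives 0 such elements.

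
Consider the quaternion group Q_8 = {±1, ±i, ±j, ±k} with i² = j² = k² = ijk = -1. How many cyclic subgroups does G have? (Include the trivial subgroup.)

5

Group the elements of G by the cyclic subgroup they generate; each cyclic subgroup of order d accounts for φ(d) elements.
Cyclic subgroups by order — order 1: 1; order 2: 1; order 4: 3.
Total: 5.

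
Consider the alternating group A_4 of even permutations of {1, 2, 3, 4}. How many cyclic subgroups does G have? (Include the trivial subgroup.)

Each element a generates a cyclic subgroup ⟨a⟩; distinct elements may generate the same one (a cyclic group of order d has φ(d) generators).
Cyclic subgroups by order — order 1: 1; order 2: 3; order 3: 4.
Total: 8.

8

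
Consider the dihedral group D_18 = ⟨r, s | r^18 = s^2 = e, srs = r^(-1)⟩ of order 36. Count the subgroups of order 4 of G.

|G| = 36 and 4 | 36, so subgroups of order 4 are possible by Lagrange.
The subgroups of order 4 are: {e, r^9, rs, r^10s}; {e, r^9, r^2s, r^11s}; {e, r^9, r^3s, r^12s}; {e, r^9, r^4s, r^13s}; … (9 in all).
So G has 9 subgroups of order 4.

9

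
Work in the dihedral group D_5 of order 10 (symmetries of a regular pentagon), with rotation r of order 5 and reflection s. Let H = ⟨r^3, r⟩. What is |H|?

|⟨r^3⟩| = 5 and |⟨r⟩| = 5, so |H| is a multiple of lcm(5, 5) = 5 and divides |G| = 10.
Closing under the operation: H = {e, r, r^2, r^3, r^4}, so |H| = 5.

5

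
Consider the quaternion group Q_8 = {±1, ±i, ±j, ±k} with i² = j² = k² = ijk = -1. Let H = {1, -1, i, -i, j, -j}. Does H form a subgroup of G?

No

|H| = 6 does not divide |G| = 8, so by Lagrange H is not a subgroup.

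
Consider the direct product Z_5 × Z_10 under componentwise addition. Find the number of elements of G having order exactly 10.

24

An element (a,b) has order lcm(ord(a), ord(b)); count pairs with lcm equal to 10.
Enumerating gives 24 such elements.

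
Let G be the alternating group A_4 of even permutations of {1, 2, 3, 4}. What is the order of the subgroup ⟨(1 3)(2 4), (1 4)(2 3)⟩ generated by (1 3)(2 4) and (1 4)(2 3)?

4

|⟨(1 3)(2 4)⟩| = 2 and |⟨(1 4)(2 3)⟩| = 2, so |H| is a multiple of lcm(2, 2) = 2 and divides |G| = 12.
Closing under the operation: H = {e, (1 2)(3 4), (1 3)(2 4), (1 4)(2 3)}, so |H| = 4.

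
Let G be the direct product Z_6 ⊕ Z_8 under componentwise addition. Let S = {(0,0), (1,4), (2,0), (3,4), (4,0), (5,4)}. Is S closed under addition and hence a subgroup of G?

Yes

|S| = 6 divides |G| = 48, consistent with Lagrange.
S contains the identity, every element's inverse is in S, and S is closed under +: it is a subgroup.
In fact S = ⟨(5,4)⟩.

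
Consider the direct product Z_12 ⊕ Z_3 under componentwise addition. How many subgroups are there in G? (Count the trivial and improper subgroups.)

|G| = 36, so by Lagrange every subgroup order divides 36. Divisors: 1, 2, 3, 4, 6, 9, 12, 18, 36.
Subgroups by order — order 1: 1; order 2: 1; order 3: 4; order 4: 1; order 6: 4; order 9: 1; order 12: 4; order 18: 1; order 36: 1.
Total: 1 + 1 + 4 + 1 + 4 + 1 + 4 + 1 + 1 = 18.

18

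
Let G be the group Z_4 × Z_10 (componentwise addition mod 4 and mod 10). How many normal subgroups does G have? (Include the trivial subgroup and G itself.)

G is abelian, so every subgroup is normal.
G has 16 subgroups in total, hence 16 normal subgroups.

16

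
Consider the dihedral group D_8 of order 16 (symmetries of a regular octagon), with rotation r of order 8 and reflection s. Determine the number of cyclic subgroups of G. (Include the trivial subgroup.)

Each element a generates a cyclic subgroup ⟨a⟩; distinct elements may generate the same one (a cyclic group of order d has φ(d) generators).
Cyclic subgroups by order — order 1: 1; order 2: 9; order 4: 1; order 8: 1.
Total: 12.

12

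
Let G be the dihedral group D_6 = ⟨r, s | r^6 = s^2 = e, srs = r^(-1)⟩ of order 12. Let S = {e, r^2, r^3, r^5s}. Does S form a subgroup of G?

No

r^2 ∈ S but its inverse r^4 ∉ S, so S is not a subgroup.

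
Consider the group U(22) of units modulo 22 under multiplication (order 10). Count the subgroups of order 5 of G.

1

|G| = 10 and 5 | 10, so subgroups of order 5 are possible by Lagrange.
The subgroups of order 5 are: {1, 3, 5, 9, 15}.
So G has 1 subgroup of order 5.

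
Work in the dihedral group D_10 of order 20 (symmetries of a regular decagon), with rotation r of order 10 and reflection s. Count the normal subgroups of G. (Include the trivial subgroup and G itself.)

7

G has 22 subgroups. Checking conjugation-invariance by order — order 1: 1/1 normal; order 2: 1/11 normal; order 4: 0/5 normal; order 5: 1/1 normal; order 10: 3/3 normal; order 20: 1/1 normal.
Total normal subgroups: 7.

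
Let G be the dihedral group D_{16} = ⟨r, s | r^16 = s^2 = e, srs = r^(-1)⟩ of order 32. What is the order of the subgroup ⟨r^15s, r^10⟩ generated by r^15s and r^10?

|⟨r^15s⟩| = 2 and |⟨r^10⟩| = 8, so |H| is a multiple of lcm(2, 8) = 8 and divides |G| = 32.
Closing under the operation: H = {e, r^2, r^4, r^6, r^8, r^10, r^12, r^14, rs, r^3s, r^5s, r^7s, r^9s, r^11s, r^13s, r^15s}, so |H| = 16.

16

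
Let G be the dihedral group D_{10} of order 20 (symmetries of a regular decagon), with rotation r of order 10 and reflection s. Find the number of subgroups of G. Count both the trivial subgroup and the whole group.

|G| = 20, so by Lagrange every subgroup order divides 20. Divisors: 1, 2, 4, 5, 10, 20.
Subgroups by order — order 1: 1; order 2: 11; order 4: 5; order 5: 1; order 10: 3; order 20: 1.
Total: 1 + 11 + 5 + 1 + 3 + 1 = 22.

22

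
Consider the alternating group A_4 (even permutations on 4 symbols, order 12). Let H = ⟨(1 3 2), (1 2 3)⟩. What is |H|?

|⟨(1 3 2)⟩| = 3 and |⟨(1 2 3)⟩| = 3, so |H| is a multiple of lcm(3, 3) = 3 and divides |G| = 12.
Closing under the operation: H = {e, (1 2 3), (1 3 2)}, so |H| = 3.

3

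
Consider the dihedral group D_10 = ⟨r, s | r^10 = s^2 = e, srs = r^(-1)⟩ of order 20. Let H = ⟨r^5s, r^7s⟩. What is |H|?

|⟨r^5s⟩| = 2 and |⟨r^7s⟩| = 2, so |H| is a multiple of lcm(2, 2) = 2 and divides |G| = 20.
Closing under the operation: H = {e, r^2, r^4, r^6, r^8, rs, r^3s, r^5s, r^7s, r^9s}, so |H| = 10.

10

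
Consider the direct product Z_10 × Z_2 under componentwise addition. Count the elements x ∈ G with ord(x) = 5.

An element (a,b) has order lcm(ord(a), ord(b)); count pairs with lcm equal to 5.
Enumerating gives 4 such elements.

4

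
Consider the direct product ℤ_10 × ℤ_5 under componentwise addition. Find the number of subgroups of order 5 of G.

|G| = 50 and 5 | 50, so subgroups of order 5 are possible by Lagrange.
The subgroups of order 5 are: {(0,0), (0,1), (0,2), (0,3), (0,4)}; {(0,0), (2,0), (4,0), (6,0), (8,0)}; {(0,0), (2,1), (4,2), (6,3), (8,4)}; {(0,0), (2,2), (4,4), (6,1), (8,3)}; … (6 in all).
So G has 6 subgroups of order 5.

6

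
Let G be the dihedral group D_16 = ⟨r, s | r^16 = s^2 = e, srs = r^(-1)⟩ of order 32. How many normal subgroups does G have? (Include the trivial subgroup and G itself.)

G has 36 subgroups. Checking conjugation-invariance by order — order 1: 1/1 normal; order 2: 1/17 normal; order 4: 1/9 normal; order 8: 1/5 normal; order 16: 3/3 normal; order 32: 1/1 normal.
Total normal subgroups: 8.

8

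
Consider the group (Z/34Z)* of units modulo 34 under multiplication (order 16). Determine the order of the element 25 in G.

8

Compute successive powers of 25 mod 34: 25, 13, 19, 33, 9, 21, 15, 1; 25^8 ≡ 1 (mod 34).
So |⟨25⟩| = 8.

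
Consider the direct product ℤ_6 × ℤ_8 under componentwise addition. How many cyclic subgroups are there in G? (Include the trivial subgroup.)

Each element a generates a cyclic subgroup ⟨a⟩; distinct elements may generate the same one (a cyclic group of order d has φ(d) generators).
Cyclic subgroups by order — order 1: 1; order 2: 3; order 3: 1; order 4: 2; order 6: 3; order 8: 2; order 12: 2; order 24: 2.
Total: 16.

16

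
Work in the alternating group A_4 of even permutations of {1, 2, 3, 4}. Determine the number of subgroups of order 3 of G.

4

|G| = 12 and 3 | 12, so subgroups of order 3 are possible by Lagrange.
The subgroups of order 3 are: {e, (1 2 3), (1 3 2)}; {e, (1 2 4), (1 4 2)}; {e, (1 3 4), (1 4 3)}; {e, (2 3 4), (2 4 3)}.
So G has 4 subgroups of order 3.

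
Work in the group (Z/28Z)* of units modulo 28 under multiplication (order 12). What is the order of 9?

Compute successive powers of 9 mod 28: 9, 25, 1; 9^3 ≡ 1 (mod 28).
So |⟨9⟩| = 3.

3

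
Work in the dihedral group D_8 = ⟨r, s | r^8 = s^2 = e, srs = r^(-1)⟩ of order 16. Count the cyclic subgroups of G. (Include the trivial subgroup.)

12

A cyclic subgroup of order d is generated by each of its φ(d) elements of order d, so the cyclic subgroups of order d number (#elements of order d)/φ(d).
Cyclic subgroups by order — order 1: 1; order 2: 9; order 4: 1; order 8: 1.
Total: 12.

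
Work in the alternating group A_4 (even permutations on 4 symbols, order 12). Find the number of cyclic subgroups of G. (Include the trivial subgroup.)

A cyclic subgroup of order d is generated by each of its φ(d) elements of order d, so the cyclic subgroups of order d number (#elements of order d)/φ(d).
Cyclic subgroups by order — order 1: 1; order 2: 3; order 3: 4.
Total: 8.

8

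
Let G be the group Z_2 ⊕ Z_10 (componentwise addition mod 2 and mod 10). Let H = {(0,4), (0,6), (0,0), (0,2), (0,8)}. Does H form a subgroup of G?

|H| = 5 divides |G| = 20, consistent with Lagrange.
H contains the identity, every element's inverse is in H, and H is closed under +: it is a subgroup.
In fact H = ⟨(0,2)⟩.

Yes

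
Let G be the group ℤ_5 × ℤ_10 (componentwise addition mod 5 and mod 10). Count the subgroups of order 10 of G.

6

|G| = 50 and 10 | 50, so subgroups of order 10 are possible by Lagrange.
The subgroups of order 10 are: {(0,0), (0,1), (0,2), (0,3), (0,4), (0,5), (0,6), (0,7), (0,8), (0,9)}; {(0,0), (0,5), (1,0), (1,5), (2,0), (2,5), (3,0), (3,5), (4,0), (4,5)}; {(0,0), (0,5), (1,1), (1,6), (2,2), (2,7), (3,3), (3,8), (4,4), (4,9)}; {(0,0), (0,5), (1,2), (1,7), (2,4), (2,9), (3,1), (3,6), (4,3), (4,8)}; … (6 in all).
So G has 6 subgroups of order 10.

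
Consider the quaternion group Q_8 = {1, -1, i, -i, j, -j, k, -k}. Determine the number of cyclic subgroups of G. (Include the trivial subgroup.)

Group the elements of G by the cyclic subgroup they generate; each cyclic subgroup of order d accounts for φ(d) elements.
Cyclic subgroups by order — order 1: 1; order 2: 1; order 4: 3.
Total: 5.

5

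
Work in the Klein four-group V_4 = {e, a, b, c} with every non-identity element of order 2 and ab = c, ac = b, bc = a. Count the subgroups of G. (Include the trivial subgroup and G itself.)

5

|G| = 4, so by Lagrange every subgroup order divides 4. Divisors: 1, 2, 4.
Subgroups by order — order 1: 1; order 2: 3; order 4: 1.
Total: 1 + 3 + 1 = 5.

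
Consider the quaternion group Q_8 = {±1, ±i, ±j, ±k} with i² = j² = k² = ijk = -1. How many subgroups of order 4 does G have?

|G| = 8 and 4 | 8, so subgroups of order 4 are possible by Lagrange.
The subgroups of order 4 are: {1, -1, i, -i}; {1, -1, j, -j}; {1, -1, k, -k}.
So G has 3 subgroups of order 4.

3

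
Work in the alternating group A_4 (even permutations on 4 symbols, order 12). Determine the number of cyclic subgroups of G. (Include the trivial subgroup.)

Group the elements of G by the cyclic subgroup they generate; each cyclic subgroup of order d accounts for φ(d) elements.
Cyclic subgroups by order — order 1: 1; order 2: 3; order 3: 4.
Total: 8.

8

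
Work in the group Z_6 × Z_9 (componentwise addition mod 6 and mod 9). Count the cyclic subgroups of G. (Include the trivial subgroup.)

16

Group the elements of G by the cyclic subgroup they generate; each cyclic subgroup of order d accounts for φ(d) elements.
Cyclic subgroups by order — order 1: 1; order 2: 1; order 3: 4; order 6: 4; order 9: 3; order 18: 3.
Total: 16.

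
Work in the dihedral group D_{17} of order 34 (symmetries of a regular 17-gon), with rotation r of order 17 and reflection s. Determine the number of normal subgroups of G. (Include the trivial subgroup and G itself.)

G has 20 subgroups. Checking conjugation-invariance by order — order 1: 1/1 normal; order 2: 0/17 normal; order 17: 1/1 normal; order 34: 1/1 normal.
Total normal subgroups: 3.

3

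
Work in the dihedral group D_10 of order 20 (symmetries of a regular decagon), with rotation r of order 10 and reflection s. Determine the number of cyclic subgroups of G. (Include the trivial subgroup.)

14

A cyclic subgroup of order d is generated by each of its φ(d) elements of order d, so the cyclic subgroups of order d number (#elements of order d)/φ(d).
Cyclic subgroups by order — order 1: 1; order 2: 11; order 5: 1; order 10: 1.
Total: 14.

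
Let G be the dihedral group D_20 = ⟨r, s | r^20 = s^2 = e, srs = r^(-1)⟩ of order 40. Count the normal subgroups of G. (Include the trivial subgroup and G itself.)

9

G has 48 subgroups. Checking conjugation-invariance by order — order 1: 1/1 normal; order 2: 1/21 normal; order 4: 1/11 normal; order 5: 1/1 normal; order 8: 0/5 normal; order 10: 1/5 normal; order 20: 3/3 normal; order 40: 1/1 normal.
Total normal subgroups: 9.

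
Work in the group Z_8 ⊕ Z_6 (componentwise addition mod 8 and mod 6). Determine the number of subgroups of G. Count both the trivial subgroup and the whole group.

22

|G| = 48, so by Lagrange every subgroup order divides 48. Divisors: 1, 2, 3, 4, 6, 8, 12, 16, 24, 48.
Subgroups by order — order 1: 1; order 2: 3; order 3: 1; order 4: 3; order 6: 3; order 8: 3; order 12: 3; order 16: 1; order 24: 3; order 48: 1.
Total: 1 + 3 + 1 + 3 + 3 + 3 + 3 + 1 + 3 + 1 = 22.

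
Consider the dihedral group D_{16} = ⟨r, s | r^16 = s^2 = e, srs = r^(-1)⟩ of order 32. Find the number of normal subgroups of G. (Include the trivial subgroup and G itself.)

G has 36 subgroups. Checking conjugation-invariance by order — order 1: 1/1 normal; order 2: 1/17 normal; order 4: 1/9 normal; order 8: 1/5 normal; order 16: 3/3 normal; order 32: 1/1 normal.
Total normal subgroups: 8.

8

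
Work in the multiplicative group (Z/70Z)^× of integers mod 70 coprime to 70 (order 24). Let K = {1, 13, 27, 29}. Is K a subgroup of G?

|K| = 4 divides |G| = 24, consistent with Lagrange.
K contains the identity, every element's inverse is in K, and K is closed under ·: it is a subgroup.
In fact K = ⟨27⟩.

Yes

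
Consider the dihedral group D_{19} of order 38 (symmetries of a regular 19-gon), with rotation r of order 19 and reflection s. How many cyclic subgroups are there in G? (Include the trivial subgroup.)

Each element a generates a cyclic subgroup ⟨a⟩; distinct elements may generate the same one (a cyclic group of order d has φ(d) generators).
Cyclic subgroups by order — order 1: 1; order 2: 19; order 19: 1.
Total: 21.

21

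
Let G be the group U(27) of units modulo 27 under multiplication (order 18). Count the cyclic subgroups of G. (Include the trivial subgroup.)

6

Each element a generates a cyclic subgroup ⟨a⟩; distinct elements may generate the same one (a cyclic group of order d has φ(d) generators).
Cyclic subgroups by order — order 1: 1; order 2: 1; order 3: 1; order 6: 1; order 9: 1; order 18: 1.
Total: 6.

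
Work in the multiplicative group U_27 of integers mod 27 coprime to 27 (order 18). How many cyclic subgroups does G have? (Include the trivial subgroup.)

A cyclic subgroup of order d is generated by each of its φ(d) elements of order d, so the cyclic subgroups of order d number (#elements of order d)/φ(d).
Cyclic subgroups by order — order 1: 1; order 2: 1; order 3: 1; order 6: 1; order 9: 1; order 18: 1.
Total: 6.

6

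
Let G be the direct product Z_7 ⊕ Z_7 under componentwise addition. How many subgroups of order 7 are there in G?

8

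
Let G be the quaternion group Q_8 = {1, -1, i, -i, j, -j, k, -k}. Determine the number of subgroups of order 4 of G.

3

|G| = 8 and 4 | 8, so subgroups of order 4 are possible by Lagrange.
The subgroups of order 4 are: {1, -1, i, -i}; {1, -1, j, -j}; {1, -1, k, -k}.
So G has 3 subgroups of order 4.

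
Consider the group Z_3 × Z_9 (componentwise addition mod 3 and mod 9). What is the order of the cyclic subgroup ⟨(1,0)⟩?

The order of (1,0) in Z_3 × Z_9 is lcm(ord(1) in Z_3, ord(0) in Z_9).
ord(1) = 3 and ord(0) = 1, so |⟨(1,0)⟩| = lcm(3, 1) = 3.

3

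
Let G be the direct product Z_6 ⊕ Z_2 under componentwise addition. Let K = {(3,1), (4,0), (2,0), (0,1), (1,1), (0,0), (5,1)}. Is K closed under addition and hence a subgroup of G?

No

|K| = 7 does not divide |G| = 12, so by Lagrange K is not a subgroup.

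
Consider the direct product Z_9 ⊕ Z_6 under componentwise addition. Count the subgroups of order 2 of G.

1

|G| = 54 and 2 | 54, so subgroups of order 2 are possible by Lagrange.
The subgroups of order 2 are: {(0,0), (0,3)}.
So G has 1 subgroup of order 2.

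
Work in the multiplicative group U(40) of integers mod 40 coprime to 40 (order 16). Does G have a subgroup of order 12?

12 does not divide |G| = 16, so by Lagrange no subgroup of order 12 exists.

No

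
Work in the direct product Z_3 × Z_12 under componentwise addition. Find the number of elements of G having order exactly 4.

2

An element (a,b) has order lcm(ord(a), ord(b)); count pairs with lcm equal to 4.
Enumerating gives 2 such elements.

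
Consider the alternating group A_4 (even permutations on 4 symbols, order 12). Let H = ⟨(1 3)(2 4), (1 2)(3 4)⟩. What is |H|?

|⟨(1 3)(2 4)⟩| = 2 and |⟨(1 2)(3 4)⟩| = 2, so |H| is a multiple of lcm(2, 2) = 2 and divides |G| = 12.
Closing under the operation: H = {e, (1 2)(3 4), (1 3)(2 4), (1 4)(2 3)}, so |H| = 4.

4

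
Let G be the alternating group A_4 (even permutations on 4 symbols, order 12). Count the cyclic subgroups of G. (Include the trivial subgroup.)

8

Each element a generates a cyclic subgroup ⟨a⟩; distinct elements may generate the same one (a cyclic group of order d has φ(d) generators).
Cyclic subgroups by order — order 1: 1; order 2: 3; order 3: 4.
Total: 8.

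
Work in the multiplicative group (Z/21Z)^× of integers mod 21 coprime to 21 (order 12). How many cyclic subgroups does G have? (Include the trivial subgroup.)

8

Each element a generates a cyclic subgroup ⟨a⟩; distinct elements may generate the same one (a cyclic group of order d has φ(d) generators).
Cyclic subgroups by order — order 1: 1; order 2: 3; order 3: 1; order 6: 3.
Total: 8.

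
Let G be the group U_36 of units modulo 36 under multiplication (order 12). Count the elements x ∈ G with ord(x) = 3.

The elements of order 3 are: 13, 25.
That's 2.

2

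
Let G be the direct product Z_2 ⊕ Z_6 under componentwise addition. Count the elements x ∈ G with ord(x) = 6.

An element (a,b) has order lcm(ord(a), ord(b)); count pairs with lcm equal to 6.
Enumerating gives 6 such elements.

6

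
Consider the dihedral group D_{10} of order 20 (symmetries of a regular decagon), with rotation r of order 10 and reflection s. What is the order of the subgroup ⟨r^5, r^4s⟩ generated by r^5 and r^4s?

4

|⟨r^5⟩| = 2 and |⟨r^4s⟩| = 2, so |H| is a multiple of lcm(2, 2) = 2 and divides |G| = 20.
Closing under the operation: H = {e, r^5, r^4s, r^9s}, so |H| = 4.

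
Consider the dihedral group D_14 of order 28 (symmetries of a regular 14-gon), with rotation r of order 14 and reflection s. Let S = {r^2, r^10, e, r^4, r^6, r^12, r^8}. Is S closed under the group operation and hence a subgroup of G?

|S| = 7 divides |G| = 28, consistent with Lagrange.
S contains the identity, every element's inverse is in S, and S is closed under ·: it is a subgroup.
In fact S = ⟨r^4⟩.

Yes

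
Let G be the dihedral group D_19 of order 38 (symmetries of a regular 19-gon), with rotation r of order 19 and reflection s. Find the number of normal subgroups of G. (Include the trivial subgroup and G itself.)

3

G has 22 subgroups. Checking conjugation-invariance by order — order 1: 1/1 normal; order 2: 0/19 normal; order 19: 1/1 normal; order 38: 1/1 normal.
Total normal subgroups: 3.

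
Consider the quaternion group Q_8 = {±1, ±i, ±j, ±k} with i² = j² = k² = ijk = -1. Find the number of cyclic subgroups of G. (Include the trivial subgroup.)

5

Group the elements of G by the cyclic subgroup they generate; each cyclic subgroup of order d accounts for φ(d) elements.
Cyclic subgroups by order — order 1: 1; order 2: 1; order 4: 3.
Total: 5.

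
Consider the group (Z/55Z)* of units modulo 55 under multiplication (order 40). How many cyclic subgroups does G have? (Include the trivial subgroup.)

Each element a generates a cyclic subgroup ⟨a⟩; distinct elements may generate the same one (a cyclic group of order d has φ(d) generators).
Cyclic subgroups by order — order 1: 1; order 2: 3; order 4: 2; order 5: 1; order 10: 3; order 20: 2.
Total: 12.

12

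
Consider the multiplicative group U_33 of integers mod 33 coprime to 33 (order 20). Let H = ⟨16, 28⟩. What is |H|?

10

|⟨16⟩| = 5 and |⟨28⟩| = 10, so |H| is a multiple of lcm(5, 10) = 10 and divides |G| = 20.
Closing under the operation: H = {1, 4, 7, 10, 13, 16, 19, 25, 28, 31}, so |H| = 10.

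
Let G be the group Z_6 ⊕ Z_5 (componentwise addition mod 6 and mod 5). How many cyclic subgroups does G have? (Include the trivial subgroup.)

8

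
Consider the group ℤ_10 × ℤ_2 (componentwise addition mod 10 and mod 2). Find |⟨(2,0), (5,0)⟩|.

10

|⟨(2,0)⟩| = 5 and |⟨(5,0)⟩| = 2, so |H| is a multiple of lcm(5, 2) = 10 and divides |G| = 20.
Closing under the operation: H = {(0,0), (1,0), (2,0), (3,0), (4,0), (5,0), (6,0), (7,0), (8,0), (9,0)}, so |H| = 10.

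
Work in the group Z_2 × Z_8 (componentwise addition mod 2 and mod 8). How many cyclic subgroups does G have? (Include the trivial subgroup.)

8

Group the elements of G by the cyclic subgroup they generate; each cyclic subgroup of order d accounts for φ(d) elements.
Cyclic subgroups by order — order 1: 1; order 2: 3; order 4: 2; order 8: 2.
Total: 8.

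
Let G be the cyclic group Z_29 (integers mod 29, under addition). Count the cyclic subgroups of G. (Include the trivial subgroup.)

2

Group the elements of G by the cyclic subgroup they generate; each cyclic subgroup of order d accounts for φ(d) elements.
Cyclic subgroups by order — order 1: 1; order 29: 1.
Total: 2.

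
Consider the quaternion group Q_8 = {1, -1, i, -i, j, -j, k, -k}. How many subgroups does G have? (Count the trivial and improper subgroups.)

6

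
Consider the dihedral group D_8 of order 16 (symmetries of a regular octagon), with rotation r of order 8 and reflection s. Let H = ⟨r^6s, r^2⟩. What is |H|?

|⟨r^6s⟩| = 2 and |⟨r^2⟩| = 4, so |H| is a multiple of lcm(2, 4) = 4 and divides |G| = 16.
Closing under the operation: H = {e, r^2, r^4, r^6, s, r^2s, r^4s, r^6s}, so |H| = 8.

8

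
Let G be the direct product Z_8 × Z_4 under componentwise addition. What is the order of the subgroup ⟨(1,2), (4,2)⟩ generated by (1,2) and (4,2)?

16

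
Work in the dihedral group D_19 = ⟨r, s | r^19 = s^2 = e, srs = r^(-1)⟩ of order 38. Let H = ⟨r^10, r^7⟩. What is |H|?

19

|⟨r^10⟩| = 19 and |⟨r^7⟩| = 19, so |H| is a multiple of lcm(19, 19) = 19 and divides |G| = 38.
Closing under the operation: H = {e, r, r^2, r^3, r^4, r^5, r^6, r^7, r^8, r^9, r^10, r^11, r^12, r^13, r^14, r^15, r^16, r^17, r^18}, so |H| = 19.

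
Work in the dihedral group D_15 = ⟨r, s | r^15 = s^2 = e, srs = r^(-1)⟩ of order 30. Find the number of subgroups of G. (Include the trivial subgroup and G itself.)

28

|G| = 30, so by Lagrange every subgroup order divides 30. Divisors: 1, 2, 3, 5, 6, 10, 15, 30.
Subgroups by order — order 1: 1; order 2: 15; order 3: 1; order 5: 1; order 6: 5; order 10: 3; order 15: 1; order 30: 1.
Total: 1 + 15 + 1 + 1 + 5 + 3 + 1 + 1 = 28.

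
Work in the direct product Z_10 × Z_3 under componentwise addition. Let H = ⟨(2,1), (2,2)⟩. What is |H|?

|⟨(2,1)⟩| = 15 and |⟨(2,2)⟩| = 15, so |H| is a multiple of lcm(15, 15) = 15 and divides |G| = 30.
Closing under the operation: H = {(0,0), (0,1), (0,2), (2,0), (2,1), (2,2), (4,0), (4,1), (4,2), (6,0), (6,1), (6,2), (8,0), (8,1), (8,2)}, so |H| = 15.

15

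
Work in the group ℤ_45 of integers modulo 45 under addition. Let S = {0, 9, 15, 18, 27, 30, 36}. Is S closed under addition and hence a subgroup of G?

No

|S| = 7 does not divide |G| = 45, so by Lagrange S is not a subgroup.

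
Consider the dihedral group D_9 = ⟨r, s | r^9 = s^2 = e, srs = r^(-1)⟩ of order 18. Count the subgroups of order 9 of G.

|G| = 18 and 9 | 18, so subgroups of order 9 are possible by Lagrange.
The subgroups of order 9 are: {e, r, r^2, r^3, r^4, r^5, r^6, r^7, r^8}.
So G has 1 subgroup of order 9.

1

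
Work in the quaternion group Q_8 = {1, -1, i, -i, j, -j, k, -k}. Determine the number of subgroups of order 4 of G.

|G| = 8 and 4 | 8, so subgroups of order 4 are possible by Lagrange.
The subgroups of order 4 are: {1, -1, i, -i}; {1, -1, j, -j}; {1, -1, k, -k}.
So G has 3 subgroups of order 4.

3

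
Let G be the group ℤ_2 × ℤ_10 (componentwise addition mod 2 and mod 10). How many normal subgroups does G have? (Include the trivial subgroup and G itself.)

G is abelian, so every subgroup is normal.
G has 10 subgroups in total, hence 10 normal subgroups.

10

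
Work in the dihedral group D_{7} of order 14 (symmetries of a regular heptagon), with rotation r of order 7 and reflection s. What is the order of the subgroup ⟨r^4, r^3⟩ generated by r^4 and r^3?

7

|⟨r^4⟩| = 7 and |⟨r^3⟩| = 7, so |H| is a multiple of lcm(7, 7) = 7 and divides |G| = 14.
Closing under the operation: H = {e, r, r^2, r^3, r^4, r^5, r^6}, so |H| = 7.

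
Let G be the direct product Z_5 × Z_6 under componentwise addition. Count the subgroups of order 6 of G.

1

|G| = 30 and 6 | 30, so subgroups of order 6 are possible by Lagrange.
The subgroups of order 6 are: {(0,0), (0,1), (0,2), (0,3), (0,4), (0,5)}.
So G has 1 subgroup of order 6.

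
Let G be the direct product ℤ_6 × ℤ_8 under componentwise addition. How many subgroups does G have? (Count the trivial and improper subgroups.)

|G| = 48, so by Lagrange every subgroup order divides 48. Divisors: 1, 2, 3, 4, 6, 8, 12, 16, 24, 48.
Subgroups by order — order 1: 1; order 2: 3; order 3: 1; order 4: 3; order 6: 3; order 8: 3; order 12: 3; order 16: 1; order 24: 3; order 48: 1.
Total: 1 + 3 + 1 + 3 + 3 + 3 + 3 + 1 + 3 + 1 = 22.

22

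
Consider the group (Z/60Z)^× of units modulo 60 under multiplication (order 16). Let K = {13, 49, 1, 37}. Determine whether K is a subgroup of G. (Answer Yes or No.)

Yes

|K| = 4 divides |G| = 16, consistent with Lagrange.
K contains the identity, every element's inverse is in K, and K is closed under ·: it is a subgroup.
In fact K = ⟨37⟩.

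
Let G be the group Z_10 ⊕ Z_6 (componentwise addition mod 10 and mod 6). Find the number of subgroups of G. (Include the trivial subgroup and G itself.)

20

|G| = 60, so by Lagrange every subgroup order divides 60. Divisors: 1, 2, 3, 4, 5, 6, 10, 12, 15, 20, 30, 60.
Subgroups by order — order 1: 1; order 2: 3; order 3: 1; order 4: 1; order 5: 1; order 6: 3; order 10: 3; order 12: 1; order 15: 1; order 20: 1; order 30: 3; order 60: 1.
Total: 1 + 3 + 1 + 1 + 1 + 3 + 3 + 1 + 1 + 1 + 3 + 1 = 20.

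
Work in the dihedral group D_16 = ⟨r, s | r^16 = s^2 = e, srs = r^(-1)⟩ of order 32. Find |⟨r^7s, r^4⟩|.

8

|⟨r^7s⟩| = 2 and |⟨r^4⟩| = 4, so |H| is a multiple of lcm(2, 4) = 4 and divides |G| = 32.
Closing under the operation: H = {e, r^4, r^8, r^12, r^3s, r^7s, r^11s, r^15s}, so |H| = 8.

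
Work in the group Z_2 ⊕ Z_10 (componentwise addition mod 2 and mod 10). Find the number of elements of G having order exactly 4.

An element (a,b) has order lcm(ord(a), ord(b)); count pairs with lcm equal to 4.
Enumerating gives 0 such elements.

0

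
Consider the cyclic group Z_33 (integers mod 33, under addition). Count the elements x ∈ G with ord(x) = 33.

In a cyclic group of order 33, the number of elements of order d (for d | 33) is φ(d).
φ(33) = 20.

20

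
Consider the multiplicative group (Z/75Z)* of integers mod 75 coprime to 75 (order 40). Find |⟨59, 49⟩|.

|⟨59⟩| = 10 and |⟨49⟩| = 2, so |H| is a multiple of lcm(10, 2) = 10 and divides |G| = 40.
Closing under the operation: H = {1, 4, 11, 14, 16, 19, 26, 29, 31, 34, 41, 44, 46, 49, 56, 59, 61, 64, 71, 74}, so |H| = 20.

20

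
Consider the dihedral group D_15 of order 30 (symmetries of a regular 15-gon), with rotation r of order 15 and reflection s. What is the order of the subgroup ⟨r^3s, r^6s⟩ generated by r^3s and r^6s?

10

|⟨r^3s⟩| = 2 and |⟨r^6s⟩| = 2, so |H| is a multiple of lcm(2, 2) = 2 and divides |G| = 30.
Closing under the operation: H = {e, r^3, r^6, r^9, r^12, s, r^3s, r^6s, r^9s, r^12s}, so |H| = 10.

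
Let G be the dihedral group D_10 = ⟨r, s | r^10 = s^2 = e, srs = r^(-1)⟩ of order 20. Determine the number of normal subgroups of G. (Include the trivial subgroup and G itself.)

7

G has 22 subgroups. Checking conjugation-invariance by order — order 1: 1/1 normal; order 2: 1/11 normal; order 4: 0/5 normal; order 5: 1/1 normal; order 10: 3/3 normal; order 20: 1/1 normal.
Total normal subgroups: 7.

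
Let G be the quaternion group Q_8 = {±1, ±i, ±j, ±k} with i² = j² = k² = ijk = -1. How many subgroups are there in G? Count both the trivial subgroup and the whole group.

|G| = 8, so by Lagrange every subgroup order divides 8. Divisors: 1, 2, 4, 8.
Subgroups by order — order 1: 1; order 2: 1; order 4: 3; order 8: 1.
Total: 1 + 1 + 3 + 1 = 6.

6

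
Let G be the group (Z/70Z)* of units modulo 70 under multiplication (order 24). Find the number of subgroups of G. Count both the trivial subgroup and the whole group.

16

|G| = 24, so by Lagrange every subgroup order divides 24. Divisors: 1, 2, 3, 4, 6, 8, 12, 24.
Subgroups by order — order 1: 1; order 2: 3; order 3: 1; order 4: 3; order 6: 3; order 8: 1; order 12: 3; order 24: 1.
Total: 1 + 3 + 1 + 3 + 3 + 1 + 3 + 1 = 16.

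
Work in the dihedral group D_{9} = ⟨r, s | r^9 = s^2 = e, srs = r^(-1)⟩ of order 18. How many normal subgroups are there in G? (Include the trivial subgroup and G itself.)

G has 16 subgroups. Checking conjugation-invariance by order — order 1: 1/1 normal; order 2: 0/9 normal; order 3: 1/1 normal; order 6: 0/3 normal; order 9: 1/1 normal; order 18: 1/1 normal.
Total normal subgroups: 4.

4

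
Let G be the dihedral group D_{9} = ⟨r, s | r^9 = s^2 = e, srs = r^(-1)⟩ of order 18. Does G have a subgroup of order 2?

Yes

2 | 18. A subgroup of order 2 is {e, r^2s}.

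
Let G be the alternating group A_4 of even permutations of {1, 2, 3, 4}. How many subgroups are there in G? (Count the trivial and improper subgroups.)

|G| = 12, so by Lagrange every subgroup order divides 12. Divisors: 1, 2, 3, 4, 6, 12.
Subgroups by order — order 1: 1; order 2: 3; order 3: 4; order 4: 1; order 6: 0; order 12: 1.
Total: 1 + 3 + 4 + 1 + 0 + 1 = 10.

10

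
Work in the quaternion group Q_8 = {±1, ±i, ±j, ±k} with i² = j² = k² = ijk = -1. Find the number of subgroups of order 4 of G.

|G| = 8 and 4 | 8, so subgroups of order 4 are possible by Lagrange.
The subgroups of order 4 are: {1, -1, i, -i}; {1, -1, j, -j}; {1, -1, k, -k}.
So G has 3 subgroups of order 4.

3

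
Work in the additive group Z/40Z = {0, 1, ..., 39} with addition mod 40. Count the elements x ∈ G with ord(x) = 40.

In a cyclic group of order 40, the number of elements of order d (for d | 40) is φ(d).
φ(40) = 16.

16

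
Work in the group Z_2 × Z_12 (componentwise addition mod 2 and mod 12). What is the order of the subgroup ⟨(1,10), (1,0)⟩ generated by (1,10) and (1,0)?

12

|⟨(1,10)⟩| = 6 and |⟨(1,0)⟩| = 2, so |H| is a multiple of lcm(6, 2) = 6 and divides |G| = 24.
Closing under the operation: H = {(0,0), (0,2), (0,4), (0,6), (0,8), (0,10), (1,0), (1,2), (1,4), (1,6), (1,8), (1,10)}, so |H| = 12.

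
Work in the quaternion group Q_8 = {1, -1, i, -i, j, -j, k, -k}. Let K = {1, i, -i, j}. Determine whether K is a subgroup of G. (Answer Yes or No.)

No

j ∈ K but its inverse -j ∉ K, so K is not a subgroup.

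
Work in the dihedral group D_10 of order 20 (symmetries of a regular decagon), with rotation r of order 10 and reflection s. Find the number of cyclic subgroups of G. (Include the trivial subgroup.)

14

Each element a generates a cyclic subgroup ⟨a⟩; distinct elements may generate the same one (a cyclic group of order d has φ(d) generators).
Cyclic subgroups by order — order 1: 1; order 2: 11; order 5: 1; order 10: 1.
Total: 14.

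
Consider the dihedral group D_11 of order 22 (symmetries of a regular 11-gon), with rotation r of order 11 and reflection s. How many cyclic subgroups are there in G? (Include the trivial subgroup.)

Each element a generates a cyclic subgroup ⟨a⟩; distinct elements may generate the same one (a cyclic group of order d has φ(d) generators).
Cyclic subgroups by order — order 1: 1; order 2: 11; order 11: 1.
Total: 13.

13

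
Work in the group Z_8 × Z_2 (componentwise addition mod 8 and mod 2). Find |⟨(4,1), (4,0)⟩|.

4

|⟨(4,1)⟩| = 2 and |⟨(4,0)⟩| = 2, so |H| is a multiple of lcm(2, 2) = 2 and divides |G| = 16.
Closing under the operation: H = {(0,0), (0,1), (4,0), (4,1)}, so |H| = 4.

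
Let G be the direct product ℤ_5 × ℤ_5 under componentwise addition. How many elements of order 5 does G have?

24

An element (a,b) has order lcm(ord(a), ord(b)); count pairs with lcm equal to 5.
Enumerating gives 24 such elements.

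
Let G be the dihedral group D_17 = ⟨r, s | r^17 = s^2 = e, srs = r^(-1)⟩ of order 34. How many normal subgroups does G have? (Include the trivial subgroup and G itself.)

3

G has 20 subgroups. Checking conjugation-invariance by order — order 1: 1/1 normal; order 2: 0/17 normal; order 17: 1/1 normal; order 34: 1/1 normal.
Total normal subgroups: 3.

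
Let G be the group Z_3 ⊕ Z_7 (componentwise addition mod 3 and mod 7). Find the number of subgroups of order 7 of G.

|G| = 21 and 7 | 21, so subgroups of order 7 are possible by Lagrange.
The subgroups of order 7 are: {(0,0), (0,1), (0,2), (0,3), (0,4), (0,5), (0,6)}.
So G has 1 subgroup of order 7.

1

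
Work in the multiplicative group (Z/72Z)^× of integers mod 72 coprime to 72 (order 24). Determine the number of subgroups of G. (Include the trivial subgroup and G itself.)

|G| = 24, so by Lagrange every subgroup order divides 24. Divisors: 1, 2, 3, 4, 6, 8, 12, 24.
Subgroups by order — order 1: 1; order 2: 7; order 3: 1; order 4: 7; order 6: 7; order 8: 1; order 12: 7; order 24: 1.
Total: 1 + 7 + 1 + 7 + 7 + 1 + 7 + 1 = 32.

32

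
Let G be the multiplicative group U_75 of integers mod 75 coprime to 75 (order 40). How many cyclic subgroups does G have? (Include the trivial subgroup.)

Each element a generates a cyclic subgroup ⟨a⟩; distinct elements may generate the same one (a cyclic group of order d has φ(d) generators).
Cyclic subgroups by order — order 1: 1; order 2: 3; order 4: 2; order 5: 1; order 10: 3; order 20: 2.
Total: 12.

12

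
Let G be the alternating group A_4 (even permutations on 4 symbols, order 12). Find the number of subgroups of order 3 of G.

|G| = 12 and 3 | 12, so subgroups of order 3 are possible by Lagrange.
The subgroups of order 3 are: {e, (1 2 3), (1 3 2)}; {e, (1 2 4), (1 4 2)}; {e, (1 3 4), (1 4 3)}; {e, (2 3 4), (2 4 3)}.
So G has 4 subgroups of order 3.

4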